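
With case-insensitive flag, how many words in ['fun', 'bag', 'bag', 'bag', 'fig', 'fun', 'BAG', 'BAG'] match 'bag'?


Case-insensitive matching: compare each word's lowercase form to 'bag'.
  'fun' -> lower='fun' -> no
  'bag' -> lower='bag' -> MATCH
  'bag' -> lower='bag' -> MATCH
  'bag' -> lower='bag' -> MATCH
  'fig' -> lower='fig' -> no
  'fun' -> lower='fun' -> no
  'BAG' -> lower='bag' -> MATCH
  'BAG' -> lower='bag' -> MATCH
Matches: ['bag', 'bag', 'bag', 'BAG', 'BAG']
Count: 5

5


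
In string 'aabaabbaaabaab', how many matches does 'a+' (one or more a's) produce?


Pattern 'a+' matches one or more consecutive a's.
String: 'aabaabbaaabaab'
Scanning for runs of a:
  Match 1: 'aa' (length 2)
  Match 2: 'aa' (length 2)
  Match 3: 'aaa' (length 3)
  Match 4: 'aa' (length 2)
Total matches: 4

4


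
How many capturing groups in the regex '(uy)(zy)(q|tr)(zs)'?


To count capturing groups, count each '(' that starts a group.
Pattern: '(uy)(zy)(q|tr)(zs)'
Walking through the pattern:
  Position 0: '(' -> group #1
  Position 4: '(' -> group #2
  Position 8: '(' -> group #3
  Position 14: '(' -> group #4
Total capturing groups: 4

4


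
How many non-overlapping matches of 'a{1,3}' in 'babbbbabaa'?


Pattern 'a{1,3}' matches between 1 and 3 consecutive a's (greedy).
String: 'babbbbabaa'
Finding runs of a's and applying greedy matching:
  Run at pos 1: 'a' (length 1)
  Run at pos 6: 'a' (length 1)
  Run at pos 8: 'aa' (length 2)
Matches: ['a', 'a', 'aa']
Count: 3

3


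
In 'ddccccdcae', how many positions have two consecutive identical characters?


Looking for consecutive identical characters in 'ddccccdcae':
  pos 0-1: 'd' vs 'd' -> MATCH ('dd')
  pos 1-2: 'd' vs 'c' -> different
  pos 2-3: 'c' vs 'c' -> MATCH ('cc')
  pos 3-4: 'c' vs 'c' -> MATCH ('cc')
  pos 4-5: 'c' vs 'c' -> MATCH ('cc')
  pos 5-6: 'c' vs 'd' -> different
  pos 6-7: 'd' vs 'c' -> different
  pos 7-8: 'c' vs 'a' -> different
  pos 8-9: 'a' vs 'e' -> different
Consecutive identical pairs: ['dd', 'cc', 'cc', 'cc']
Count: 4

4


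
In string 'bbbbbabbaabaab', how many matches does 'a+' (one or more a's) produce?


Pattern 'a+' matches one or more consecutive a's.
String: 'bbbbbabbaabaab'
Scanning for runs of a:
  Match 1: 'a' (length 1)
  Match 2: 'aa' (length 2)
  Match 3: 'aa' (length 2)
Total matches: 3

3


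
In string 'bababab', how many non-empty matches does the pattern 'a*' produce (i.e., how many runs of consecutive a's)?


Pattern 'a*' matches zero or more a's. We want non-empty runs of consecutive a's.
String: 'bababab'
Walking through the string to find runs of a's:
  Run 1: positions 1-1 -> 'a'
  Run 2: positions 3-3 -> 'a'
  Run 3: positions 5-5 -> 'a'
Non-empty runs found: ['a', 'a', 'a']
Count: 3

3


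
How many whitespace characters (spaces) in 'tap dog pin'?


\s matches whitespace characters (spaces, tabs, etc.).
Text: 'tap dog pin'
This text has 3 words separated by spaces.
Number of spaces = number of words - 1 = 3 - 1 = 2

2


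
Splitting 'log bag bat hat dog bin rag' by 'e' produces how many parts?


Splitting by 'e' breaks the string at each occurrence of the separator.
Text: 'log bag bat hat dog bin rag'
Parts after split:
  Part 1: 'log bag bat hat dog bin rag'
Total parts: 1

1


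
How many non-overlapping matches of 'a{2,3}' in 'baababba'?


Pattern 'a{2,3}' matches between 2 and 3 consecutive a's (greedy).
String: 'baababba'
Finding runs of a's and applying greedy matching:
  Run at pos 1: 'aa' (length 2)
  Run at pos 4: 'a' (length 1)
  Run at pos 7: 'a' (length 1)
Matches: ['aa']
Count: 1

1


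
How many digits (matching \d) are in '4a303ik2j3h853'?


\d matches any digit 0-9.
Scanning '4a303ik2j3h853':
  pos 0: '4' -> DIGIT
  pos 2: '3' -> DIGIT
  pos 3: '0' -> DIGIT
  pos 4: '3' -> DIGIT
  pos 7: '2' -> DIGIT
  pos 9: '3' -> DIGIT
  pos 11: '8' -> DIGIT
  pos 12: '5' -> DIGIT
  pos 13: '3' -> DIGIT
Digits found: ['4', '3', '0', '3', '2', '3', '8', '5', '3']
Total: 9

9


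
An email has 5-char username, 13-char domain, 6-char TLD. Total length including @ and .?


An email address has format: username@domain.tld
Username length: 5
'@' character: 1
Domain length: 13
'.' character: 1
TLD length: 6
Total = 5 + 1 + 13 + 1 + 6 = 26

26


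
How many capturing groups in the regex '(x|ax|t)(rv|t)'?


To count capturing groups, count each '(' that starts a group.
Pattern: '(x|ax|t)(rv|t)'
Walking through the pattern:
  Position 0: '(' -> group #1
  Position 8: '(' -> group #2
Total capturing groups: 2

2


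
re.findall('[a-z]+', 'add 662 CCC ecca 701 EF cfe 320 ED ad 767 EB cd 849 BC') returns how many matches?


Pattern '[a-z]+' finds one or more lowercase letters.
Text: 'add 662 CCC ecca 701 EF cfe 320 ED ad 767 EB cd 849 BC'
Scanning for matches:
  Match 1: 'add'
  Match 2: 'ecca'
  Match 3: 'cfe'
  Match 4: 'ad'
  Match 5: 'cd'
Total matches: 5

5


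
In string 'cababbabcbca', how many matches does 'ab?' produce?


Pattern 'ab?' matches 'a' optionally followed by 'b'.
String: 'cababbabcbca'
Scanning left to right for 'a' then checking next char:
  Match 1: 'ab' (a followed by b)
  Match 2: 'ab' (a followed by b)
  Match 3: 'ab' (a followed by b)
  Match 4: 'a' (a not followed by b)
Total matches: 4

4


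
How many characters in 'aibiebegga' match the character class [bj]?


Character class [bj] matches any of: {b, j}
Scanning string 'aibiebegga' character by character:
  pos 0: 'a' -> no
  pos 1: 'i' -> no
  pos 2: 'b' -> MATCH
  pos 3: 'i' -> no
  pos 4: 'e' -> no
  pos 5: 'b' -> MATCH
  pos 6: 'e' -> no
  pos 7: 'g' -> no
  pos 8: 'g' -> no
  pos 9: 'a' -> no
Total matches: 2

2


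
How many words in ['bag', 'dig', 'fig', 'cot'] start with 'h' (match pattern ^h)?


Pattern ^h anchors to start of word. Check which words begin with 'h':
  'bag' -> no
  'dig' -> no
  'fig' -> no
  'cot' -> no
Matching words: []
Count: 0

0


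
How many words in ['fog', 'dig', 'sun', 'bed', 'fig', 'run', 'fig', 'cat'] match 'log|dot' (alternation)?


Alternation 'log|dot' matches either 'log' or 'dot'.
Checking each word:
  'fog' -> no
  'dig' -> no
  'sun' -> no
  'bed' -> no
  'fig' -> no
  'run' -> no
  'fig' -> no
  'cat' -> no
Matches: []
Count: 0

0


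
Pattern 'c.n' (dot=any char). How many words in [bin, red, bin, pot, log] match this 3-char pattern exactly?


Pattern 'c.n' means: starts with 'c', any single char, ends with 'n'.
Checking each word (must be exactly 3 chars):
  'bin' (len=3): no
  'red' (len=3): no
  'bin' (len=3): no
  'pot' (len=3): no
  'log' (len=3): no
Matching words: []
Total: 0

0


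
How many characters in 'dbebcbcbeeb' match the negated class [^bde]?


Negated class [^bde] matches any char NOT in {b, d, e}
Scanning 'dbebcbcbeeb':
  pos 0: 'd' -> no (excluded)
  pos 1: 'b' -> no (excluded)
  pos 2: 'e' -> no (excluded)
  pos 3: 'b' -> no (excluded)
  pos 4: 'c' -> MATCH
  pos 5: 'b' -> no (excluded)
  pos 6: 'c' -> MATCH
  pos 7: 'b' -> no (excluded)
  pos 8: 'e' -> no (excluded)
  pos 9: 'e' -> no (excluded)
  pos 10: 'b' -> no (excluded)
Total matches: 2

2


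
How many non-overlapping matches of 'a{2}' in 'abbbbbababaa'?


Pattern 'a{2}' matches exactly 2 consecutive a's (greedy, non-overlapping).
String: 'abbbbbababaa'
Scanning for runs of a's:
  Run at pos 0: 'a' (length 1) -> 0 match(es)
  Run at pos 6: 'a' (length 1) -> 0 match(es)
  Run at pos 8: 'a' (length 1) -> 0 match(es)
  Run at pos 10: 'aa' (length 2) -> 1 match(es)
Matches found: ['aa']
Total: 1

1


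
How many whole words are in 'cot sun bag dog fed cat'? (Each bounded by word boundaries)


Word boundaries (\b) mark the start/end of each word.
Text: 'cot sun bag dog fed cat'
Splitting by whitespace:
  Word 1: 'cot'
  Word 2: 'sun'
  Word 3: 'bag'
  Word 4: 'dog'
  Word 5: 'fed'
  Word 6: 'cat'
Total whole words: 6

6


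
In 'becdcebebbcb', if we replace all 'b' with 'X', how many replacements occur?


re.sub('b', 'X', text) replaces every occurrence of 'b' with 'X'.
Text: 'becdcebebbcb'
Scanning for 'b':
  pos 0: 'b' -> replacement #1
  pos 6: 'b' -> replacement #2
  pos 8: 'b' -> replacement #3
  pos 9: 'b' -> replacement #4
  pos 11: 'b' -> replacement #5
Total replacements: 5

5


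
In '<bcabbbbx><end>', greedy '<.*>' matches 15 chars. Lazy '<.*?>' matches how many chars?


Greedy '<.*>' tries to match as MUCH as possible.
Lazy '<.*?>' tries to match as LITTLE as possible.

String: '<bcabbbbx><end>'
Greedy '<.*>' starts at first '<' and extends to the LAST '>': '<bcabbbbx><end>' (15 chars)
Lazy '<.*?>' starts at first '<' and stops at the FIRST '>': '<bcabbbbx>' (10 chars)

10


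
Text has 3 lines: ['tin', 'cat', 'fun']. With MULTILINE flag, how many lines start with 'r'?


With MULTILINE flag, ^ matches the start of each line.
Lines: ['tin', 'cat', 'fun']
Checking which lines start with 'r':
  Line 1: 'tin' -> no
  Line 2: 'cat' -> no
  Line 3: 'fun' -> no
Matching lines: []
Count: 0

0


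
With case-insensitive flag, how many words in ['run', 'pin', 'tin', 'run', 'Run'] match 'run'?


Case-insensitive matching: compare each word's lowercase form to 'run'.
  'run' -> lower='run' -> MATCH
  'pin' -> lower='pin' -> no
  'tin' -> lower='tin' -> no
  'run' -> lower='run' -> MATCH
  'Run' -> lower='run' -> MATCH
Matches: ['run', 'run', 'Run']
Count: 3

3


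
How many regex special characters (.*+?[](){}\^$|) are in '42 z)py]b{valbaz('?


Regex special characters are: . * + ? [ ] ( ) { } \ ^ $ |
Scanning '42 z)py]b{valbaz(':
  pos 4: ')' -> SPECIAL
  pos 7: ']' -> SPECIAL
  pos 9: '{' -> SPECIAL
  pos 16: '(' -> SPECIAL
Special chars found: [')', ']', '{', '(']
Total: 4

4


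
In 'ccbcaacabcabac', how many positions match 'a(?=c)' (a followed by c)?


Lookahead 'a(?=c)' matches 'a' only when followed by 'c'.
String: 'ccbcaacabcabac'
Checking each position where char is 'a':
  pos 4: 'a' -> no (next='a')
  pos 5: 'a' -> MATCH (next='c')
  pos 7: 'a' -> no (next='b')
  pos 10: 'a' -> no (next='b')
  pos 12: 'a' -> MATCH (next='c')
Matching positions: [5, 12]
Count: 2

2


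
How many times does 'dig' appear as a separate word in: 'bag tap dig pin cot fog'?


Scanning each word for exact match 'dig':
  Word 1: 'bag' -> no
  Word 2: 'tap' -> no
  Word 3: 'dig' -> MATCH
  Word 4: 'pin' -> no
  Word 5: 'cot' -> no
  Word 6: 'fog' -> no
Total matches: 1

1


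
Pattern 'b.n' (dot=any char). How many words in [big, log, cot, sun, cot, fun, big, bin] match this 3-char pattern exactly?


Pattern 'b.n' means: starts with 'b', any single char, ends with 'n'.
Checking each word (must be exactly 3 chars):
  'big' (len=3): no
  'log' (len=3): no
  'cot' (len=3): no
  'sun' (len=3): no
  'cot' (len=3): no
  'fun' (len=3): no
  'big' (len=3): no
  'bin' (len=3): MATCH
Matching words: ['bin']
Total: 1

1


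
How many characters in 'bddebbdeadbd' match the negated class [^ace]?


Negated class [^ace] matches any char NOT in {a, c, e}
Scanning 'bddebbdeadbd':
  pos 0: 'b' -> MATCH
  pos 1: 'd' -> MATCH
  pos 2: 'd' -> MATCH
  pos 3: 'e' -> no (excluded)
  pos 4: 'b' -> MATCH
  pos 5: 'b' -> MATCH
  pos 6: 'd' -> MATCH
  pos 7: 'e' -> no (excluded)
  pos 8: 'a' -> no (excluded)
  pos 9: 'd' -> MATCH
  pos 10: 'b' -> MATCH
  pos 11: 'd' -> MATCH
Total matches: 9

9


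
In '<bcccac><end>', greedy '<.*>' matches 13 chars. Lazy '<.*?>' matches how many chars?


Greedy '<.*>' tries to match as MUCH as possible.
Lazy '<.*?>' tries to match as LITTLE as possible.

String: '<bcccac><end>'
Greedy '<.*>' starts at first '<' and extends to the LAST '>': '<bcccac><end>' (13 chars)
Lazy '<.*?>' starts at first '<' and stops at the FIRST '>': '<bcccac>' (8 chars)

8


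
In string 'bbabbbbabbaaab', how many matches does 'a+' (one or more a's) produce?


Pattern 'a+' matches one or more consecutive a's.
String: 'bbabbbbabbaaab'
Scanning for runs of a:
  Match 1: 'a' (length 1)
  Match 2: 'a' (length 1)
  Match 3: 'aaa' (length 3)
Total matches: 3

3


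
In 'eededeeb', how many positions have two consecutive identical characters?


Looking for consecutive identical characters in 'eededeeb':
  pos 0-1: 'e' vs 'e' -> MATCH ('ee')
  pos 1-2: 'e' vs 'd' -> different
  pos 2-3: 'd' vs 'e' -> different
  pos 3-4: 'e' vs 'd' -> different
  pos 4-5: 'd' vs 'e' -> different
  pos 5-6: 'e' vs 'e' -> MATCH ('ee')
  pos 6-7: 'e' vs 'b' -> different
Consecutive identical pairs: ['ee', 'ee']
Count: 2

2


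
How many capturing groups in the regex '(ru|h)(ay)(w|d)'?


To count capturing groups, count each '(' that starts a group.
Pattern: '(ru|h)(ay)(w|d)'
Walking through the pattern:
  Position 0: '(' -> group #1
  Position 6: '(' -> group #2
  Position 10: '(' -> group #3
Total capturing groups: 3

3


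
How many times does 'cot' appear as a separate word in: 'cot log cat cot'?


Scanning each word for exact match 'cot':
  Word 1: 'cot' -> MATCH
  Word 2: 'log' -> no
  Word 3: 'cat' -> no
  Word 4: 'cot' -> MATCH
Total matches: 2

2


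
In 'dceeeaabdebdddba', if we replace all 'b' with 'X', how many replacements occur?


re.sub('b', 'X', text) replaces every occurrence of 'b' with 'X'.
Text: 'dceeeaabdebdddba'
Scanning for 'b':
  pos 7: 'b' -> replacement #1
  pos 10: 'b' -> replacement #2
  pos 14: 'b' -> replacement #3
Total replacements: 3

3


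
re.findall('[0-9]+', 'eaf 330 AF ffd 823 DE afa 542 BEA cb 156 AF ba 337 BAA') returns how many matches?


Pattern '[0-9]+' finds one or more digits.
Text: 'eaf 330 AF ffd 823 DE afa 542 BEA cb 156 AF ba 337 BAA'
Scanning for matches:
  Match 1: '330'
  Match 2: '823'
  Match 3: '542'
  Match 4: '156'
  Match 5: '337'
Total matches: 5

5


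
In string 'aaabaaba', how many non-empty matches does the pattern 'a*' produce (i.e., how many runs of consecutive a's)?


Pattern 'a*' matches zero or more a's. We want non-empty runs of consecutive a's.
String: 'aaabaaba'
Walking through the string to find runs of a's:
  Run 1: positions 0-2 -> 'aaa'
  Run 2: positions 4-5 -> 'aa'
  Run 3: positions 7-7 -> 'a'
Non-empty runs found: ['aaa', 'aa', 'a']
Count: 3

3


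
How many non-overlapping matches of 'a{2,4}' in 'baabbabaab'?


Pattern 'a{2,4}' matches between 2 and 4 consecutive a's (greedy).
String: 'baabbabaab'
Finding runs of a's and applying greedy matching:
  Run at pos 1: 'aa' (length 2)
  Run at pos 5: 'a' (length 1)
  Run at pos 7: 'aa' (length 2)
Matches: ['aa', 'aa']
Count: 2

2


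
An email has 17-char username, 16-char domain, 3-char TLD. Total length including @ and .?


An email address has format: username@domain.tld
Username length: 17
'@' character: 1
Domain length: 16
'.' character: 1
TLD length: 3
Total = 17 + 1 + 16 + 1 + 3 = 38

38


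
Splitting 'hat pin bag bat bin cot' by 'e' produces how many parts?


Splitting by 'e' breaks the string at each occurrence of the separator.
Text: 'hat pin bag bat bin cot'
Parts after split:
  Part 1: 'hat pin bag bat bin cot'
Total parts: 1

1


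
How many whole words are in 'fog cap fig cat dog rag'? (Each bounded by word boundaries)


Word boundaries (\b) mark the start/end of each word.
Text: 'fog cap fig cat dog rag'
Splitting by whitespace:
  Word 1: 'fog'
  Word 2: 'cap'
  Word 3: 'fig'
  Word 4: 'cat'
  Word 5: 'dog'
  Word 6: 'rag'
Total whole words: 6

6


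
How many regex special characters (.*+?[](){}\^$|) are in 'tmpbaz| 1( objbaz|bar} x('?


Regex special characters are: . * + ? [ ] ( ) { } \ ^ $ |
Scanning 'tmpbaz| 1( objbaz|bar} x(':
  pos 6: '|' -> SPECIAL
  pos 9: '(' -> SPECIAL
  pos 17: '|' -> SPECIAL
  pos 21: '}' -> SPECIAL
  pos 24: '(' -> SPECIAL
Special chars found: ['|', '(', '|', '}', '(']
Total: 5

5


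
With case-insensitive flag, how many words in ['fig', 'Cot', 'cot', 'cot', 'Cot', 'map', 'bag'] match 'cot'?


Case-insensitive matching: compare each word's lowercase form to 'cot'.
  'fig' -> lower='fig' -> no
  'Cot' -> lower='cot' -> MATCH
  'cot' -> lower='cot' -> MATCH
  'cot' -> lower='cot' -> MATCH
  'Cot' -> lower='cot' -> MATCH
  'map' -> lower='map' -> no
  'bag' -> lower='bag' -> no
Matches: ['Cot', 'cot', 'cot', 'Cot']
Count: 4

4


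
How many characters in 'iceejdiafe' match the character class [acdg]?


Character class [acdg] matches any of: {a, c, d, g}
Scanning string 'iceejdiafe' character by character:
  pos 0: 'i' -> no
  pos 1: 'c' -> MATCH
  pos 2: 'e' -> no
  pos 3: 'e' -> no
  pos 4: 'j' -> no
  pos 5: 'd' -> MATCH
  pos 6: 'i' -> no
  pos 7: 'a' -> MATCH
  pos 8: 'f' -> no
  pos 9: 'e' -> no
Total matches: 3

3


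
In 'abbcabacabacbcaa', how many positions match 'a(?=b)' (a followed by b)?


Lookahead 'a(?=b)' matches 'a' only when followed by 'b'.
String: 'abbcabacabacbcaa'
Checking each position where char is 'a':
  pos 0: 'a' -> MATCH (next='b')
  pos 4: 'a' -> MATCH (next='b')
  pos 6: 'a' -> no (next='c')
  pos 8: 'a' -> MATCH (next='b')
  pos 10: 'a' -> no (next='c')
  pos 14: 'a' -> no (next='a')
Matching positions: [0, 4, 8]
Count: 3

3


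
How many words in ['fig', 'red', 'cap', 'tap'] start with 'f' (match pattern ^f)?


Pattern ^f anchors to start of word. Check which words begin with 'f':
  'fig' -> MATCH (starts with 'f')
  'red' -> no
  'cap' -> no
  'tap' -> no
Matching words: ['fig']
Count: 1

1


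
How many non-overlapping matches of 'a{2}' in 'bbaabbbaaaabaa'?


Pattern 'a{2}' matches exactly 2 consecutive a's (greedy, non-overlapping).
String: 'bbaabbbaaaabaa'
Scanning for runs of a's:
  Run at pos 2: 'aa' (length 2) -> 1 match(es)
  Run at pos 7: 'aaaa' (length 4) -> 2 match(es)
  Run at pos 12: 'aa' (length 2) -> 1 match(es)
Matches found: ['aa', 'aa', 'aa', 'aa']
Total: 4

4


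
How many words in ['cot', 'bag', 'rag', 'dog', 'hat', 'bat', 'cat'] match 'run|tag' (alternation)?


Alternation 'run|tag' matches either 'run' or 'tag'.
Checking each word:
  'cot' -> no
  'bag' -> no
  'rag' -> no
  'dog' -> no
  'hat' -> no
  'bat' -> no
  'cat' -> no
Matches: []
Count: 0

0


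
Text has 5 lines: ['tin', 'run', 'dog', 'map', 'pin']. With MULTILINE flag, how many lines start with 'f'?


With MULTILINE flag, ^ matches the start of each line.
Lines: ['tin', 'run', 'dog', 'map', 'pin']
Checking which lines start with 'f':
  Line 1: 'tin' -> no
  Line 2: 'run' -> no
  Line 3: 'dog' -> no
  Line 4: 'map' -> no
  Line 5: 'pin' -> no
Matching lines: []
Count: 0

0


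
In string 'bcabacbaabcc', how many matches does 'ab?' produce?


Pattern 'ab?' matches 'a' optionally followed by 'b'.
String: 'bcabacbaabcc'
Scanning left to right for 'a' then checking next char:
  Match 1: 'ab' (a followed by b)
  Match 2: 'a' (a not followed by b)
  Match 3: 'a' (a not followed by b)
  Match 4: 'ab' (a followed by b)
Total matches: 4

4


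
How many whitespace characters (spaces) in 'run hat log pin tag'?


\s matches whitespace characters (spaces, tabs, etc.).
Text: 'run hat log pin tag'
This text has 5 words separated by spaces.
Number of spaces = number of words - 1 = 5 - 1 = 4

4


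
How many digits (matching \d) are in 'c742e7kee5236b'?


\d matches any digit 0-9.
Scanning 'c742e7kee5236b':
  pos 1: '7' -> DIGIT
  pos 2: '4' -> DIGIT
  pos 3: '2' -> DIGIT
  pos 5: '7' -> DIGIT
  pos 9: '5' -> DIGIT
  pos 10: '2' -> DIGIT
  pos 11: '3' -> DIGIT
  pos 12: '6' -> DIGIT
Digits found: ['7', '4', '2', '7', '5', '2', '3', '6']
Total: 8

8


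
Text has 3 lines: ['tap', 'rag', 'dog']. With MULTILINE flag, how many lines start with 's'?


With MULTILINE flag, ^ matches the start of each line.
Lines: ['tap', 'rag', 'dog']
Checking which lines start with 's':
  Line 1: 'tap' -> no
  Line 2: 'rag' -> no
  Line 3: 'dog' -> no
Matching lines: []
Count: 0

0


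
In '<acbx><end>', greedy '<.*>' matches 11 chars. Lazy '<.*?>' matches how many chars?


Greedy '<.*>' tries to match as MUCH as possible.
Lazy '<.*?>' tries to match as LITTLE as possible.

String: '<acbx><end>'
Greedy '<.*>' starts at first '<' and extends to the LAST '>': '<acbx><end>' (11 chars)
Lazy '<.*?>' starts at first '<' and stops at the FIRST '>': '<acbx>' (6 chars)

6


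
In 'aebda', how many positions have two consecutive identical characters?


Looking for consecutive identical characters in 'aebda':
  pos 0-1: 'a' vs 'e' -> different
  pos 1-2: 'e' vs 'b' -> different
  pos 2-3: 'b' vs 'd' -> different
  pos 3-4: 'd' vs 'a' -> different
Consecutive identical pairs: []
Count: 0

0


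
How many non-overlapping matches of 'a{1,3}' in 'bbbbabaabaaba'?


Pattern 'a{1,3}' matches between 1 and 3 consecutive a's (greedy).
String: 'bbbbabaabaaba'
Finding runs of a's and applying greedy matching:
  Run at pos 4: 'a' (length 1)
  Run at pos 6: 'aa' (length 2)
  Run at pos 9: 'aa' (length 2)
  Run at pos 12: 'a' (length 1)
Matches: ['a', 'aa', 'aa', 'a']
Count: 4

4


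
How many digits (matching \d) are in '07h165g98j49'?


\d matches any digit 0-9.
Scanning '07h165g98j49':
  pos 0: '0' -> DIGIT
  pos 1: '7' -> DIGIT
  pos 3: '1' -> DIGIT
  pos 4: '6' -> DIGIT
  pos 5: '5' -> DIGIT
  pos 7: '9' -> DIGIT
  pos 8: '8' -> DIGIT
  pos 10: '4' -> DIGIT
  pos 11: '9' -> DIGIT
Digits found: ['0', '7', '1', '6', '5', '9', '8', '4', '9']
Total: 9

9


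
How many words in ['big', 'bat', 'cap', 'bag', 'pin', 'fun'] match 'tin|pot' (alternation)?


Alternation 'tin|pot' matches either 'tin' or 'pot'.
Checking each word:
  'big' -> no
  'bat' -> no
  'cap' -> no
  'bag' -> no
  'pin' -> no
  'fun' -> no
Matches: []
Count: 0

0


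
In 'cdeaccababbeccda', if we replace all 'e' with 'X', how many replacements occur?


re.sub('e', 'X', text) replaces every occurrence of 'e' with 'X'.
Text: 'cdeaccababbeccda'
Scanning for 'e':
  pos 2: 'e' -> replacement #1
  pos 11: 'e' -> replacement #2
Total replacements: 2

2


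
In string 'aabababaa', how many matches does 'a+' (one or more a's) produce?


Pattern 'a+' matches one or more consecutive a's.
String: 'aabababaa'
Scanning for runs of a:
  Match 1: 'aa' (length 2)
  Match 2: 'a' (length 1)
  Match 3: 'a' (length 1)
  Match 4: 'aa' (length 2)
Total matches: 4

4


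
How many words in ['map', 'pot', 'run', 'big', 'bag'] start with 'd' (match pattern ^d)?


Pattern ^d anchors to start of word. Check which words begin with 'd':
  'map' -> no
  'pot' -> no
  'run' -> no
  'big' -> no
  'bag' -> no
Matching words: []
Count: 0

0


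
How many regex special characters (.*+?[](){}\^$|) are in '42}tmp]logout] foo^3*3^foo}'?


Regex special characters are: . * + ? [ ] ( ) { } \ ^ $ |
Scanning '42}tmp]logout] foo^3*3^foo}':
  pos 2: '}' -> SPECIAL
  pos 6: ']' -> SPECIAL
  pos 13: ']' -> SPECIAL
  pos 18: '^' -> SPECIAL
  pos 20: '*' -> SPECIAL
  pos 22: '^' -> SPECIAL
  pos 26: '}' -> SPECIAL
Special chars found: ['}', ']', ']', '^', '*', '^', '}']
Total: 7

7


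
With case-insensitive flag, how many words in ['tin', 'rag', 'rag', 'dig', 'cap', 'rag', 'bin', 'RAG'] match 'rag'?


Case-insensitive matching: compare each word's lowercase form to 'rag'.
  'tin' -> lower='tin' -> no
  'rag' -> lower='rag' -> MATCH
  'rag' -> lower='rag' -> MATCH
  'dig' -> lower='dig' -> no
  'cap' -> lower='cap' -> no
  'rag' -> lower='rag' -> MATCH
  'bin' -> lower='bin' -> no
  'RAG' -> lower='rag' -> MATCH
Matches: ['rag', 'rag', 'rag', 'RAG']
Count: 4

4


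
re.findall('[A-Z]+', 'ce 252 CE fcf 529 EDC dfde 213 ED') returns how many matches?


Pattern '[A-Z]+' finds one or more uppercase letters.
Text: 'ce 252 CE fcf 529 EDC dfde 213 ED'
Scanning for matches:
  Match 1: 'CE'
  Match 2: 'EDC'
  Match 3: 'ED'
Total matches: 3

3


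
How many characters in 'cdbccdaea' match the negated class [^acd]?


Negated class [^acd] matches any char NOT in {a, c, d}
Scanning 'cdbccdaea':
  pos 0: 'c' -> no (excluded)
  pos 1: 'd' -> no (excluded)
  pos 2: 'b' -> MATCH
  pos 3: 'c' -> no (excluded)
  pos 4: 'c' -> no (excluded)
  pos 5: 'd' -> no (excluded)
  pos 6: 'a' -> no (excluded)
  pos 7: 'e' -> MATCH
  pos 8: 'a' -> no (excluded)
Total matches: 2

2


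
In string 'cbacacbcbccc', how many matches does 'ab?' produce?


Pattern 'ab?' matches 'a' optionally followed by 'b'.
String: 'cbacacbcbccc'
Scanning left to right for 'a' then checking next char:
  Match 1: 'a' (a not followed by b)
  Match 2: 'a' (a not followed by b)
Total matches: 2

2


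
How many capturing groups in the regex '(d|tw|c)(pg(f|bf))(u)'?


To count capturing groups, count each '(' that starts a group.
Pattern: '(d|tw|c)(pg(f|bf))(u)'
Walking through the pattern:
  Position 0: '(' -> group #1
  Position 8: '(' -> group #2
  Position 11: '(' -> group #3
  Position 18: '(' -> group #4
Total capturing groups: 4

4


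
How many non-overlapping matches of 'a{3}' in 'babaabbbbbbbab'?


Pattern 'a{3}' matches exactly 3 consecutive a's (greedy, non-overlapping).
String: 'babaabbbbbbbab'
Scanning for runs of a's:
  Run at pos 1: 'a' (length 1) -> 0 match(es)
  Run at pos 3: 'aa' (length 2) -> 0 match(es)
  Run at pos 12: 'a' (length 1) -> 0 match(es)
Matches found: []
Total: 0

0


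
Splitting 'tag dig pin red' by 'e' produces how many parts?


Splitting by 'e' breaks the string at each occurrence of the separator.
Text: 'tag dig pin red'
Parts after split:
  Part 1: 'tag dig pin r'
  Part 2: 'd'
Total parts: 2

2


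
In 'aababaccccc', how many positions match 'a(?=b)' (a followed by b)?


Lookahead 'a(?=b)' matches 'a' only when followed by 'b'.
String: 'aababaccccc'
Checking each position where char is 'a':
  pos 0: 'a' -> no (next='a')
  pos 1: 'a' -> MATCH (next='b')
  pos 3: 'a' -> MATCH (next='b')
  pos 5: 'a' -> no (next='c')
Matching positions: [1, 3]
Count: 2

2


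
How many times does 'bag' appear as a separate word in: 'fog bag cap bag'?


Scanning each word for exact match 'bag':
  Word 1: 'fog' -> no
  Word 2: 'bag' -> MATCH
  Word 3: 'cap' -> no
  Word 4: 'bag' -> MATCH
Total matches: 2

2


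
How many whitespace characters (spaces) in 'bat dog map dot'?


\s matches whitespace characters (spaces, tabs, etc.).
Text: 'bat dog map dot'
This text has 4 words separated by spaces.
Number of spaces = number of words - 1 = 4 - 1 = 3

3


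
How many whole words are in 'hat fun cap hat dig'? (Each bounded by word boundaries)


Word boundaries (\b) mark the start/end of each word.
Text: 'hat fun cap hat dig'
Splitting by whitespace:
  Word 1: 'hat'
  Word 2: 'fun'
  Word 3: 'cap'
  Word 4: 'hat'
  Word 5: 'dig'
Total whole words: 5

5


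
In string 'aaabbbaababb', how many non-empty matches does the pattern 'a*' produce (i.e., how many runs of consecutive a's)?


Pattern 'a*' matches zero or more a's. We want non-empty runs of consecutive a's.
String: 'aaabbbaababb'
Walking through the string to find runs of a's:
  Run 1: positions 0-2 -> 'aaa'
  Run 2: positions 6-7 -> 'aa'
  Run 3: positions 9-9 -> 'a'
Non-empty runs found: ['aaa', 'aa', 'a']
Count: 3

3


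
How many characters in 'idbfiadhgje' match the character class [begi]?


Character class [begi] matches any of: {b, e, g, i}
Scanning string 'idbfiadhgje' character by character:
  pos 0: 'i' -> MATCH
  pos 1: 'd' -> no
  pos 2: 'b' -> MATCH
  pos 3: 'f' -> no
  pos 4: 'i' -> MATCH
  pos 5: 'a' -> no
  pos 6: 'd' -> no
  pos 7: 'h' -> no
  pos 8: 'g' -> MATCH
  pos 9: 'j' -> no
  pos 10: 'e' -> MATCH
Total matches: 5

5


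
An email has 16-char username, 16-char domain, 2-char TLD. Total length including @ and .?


An email address has format: username@domain.tld
Username length: 16
'@' character: 1
Domain length: 16
'.' character: 1
TLD length: 2
Total = 16 + 1 + 16 + 1 + 2 = 36

36


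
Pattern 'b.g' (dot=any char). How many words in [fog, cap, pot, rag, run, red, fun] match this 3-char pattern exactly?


Pattern 'b.g' means: starts with 'b', any single char, ends with 'g'.
Checking each word (must be exactly 3 chars):
  'fog' (len=3): no
  'cap' (len=3): no
  'pot' (len=3): no
  'rag' (len=3): no
  'run' (len=3): no
  'red' (len=3): no
  'fun' (len=3): no
Matching words: []
Total: 0

0


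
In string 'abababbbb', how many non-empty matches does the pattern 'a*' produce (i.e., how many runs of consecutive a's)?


Pattern 'a*' matches zero or more a's. We want non-empty runs of consecutive a's.
String: 'abababbbb'
Walking through the string to find runs of a's:
  Run 1: positions 0-0 -> 'a'
  Run 2: positions 2-2 -> 'a'
  Run 3: positions 4-4 -> 'a'
Non-empty runs found: ['a', 'a', 'a']
Count: 3

3


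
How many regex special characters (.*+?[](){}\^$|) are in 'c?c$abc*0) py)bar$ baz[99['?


Regex special characters are: . * + ? [ ] ( ) { } \ ^ $ |
Scanning 'c?c$abc*0) py)bar$ baz[99[':
  pos 1: '?' -> SPECIAL
  pos 3: '$' -> SPECIAL
  pos 7: '*' -> SPECIAL
  pos 9: ')' -> SPECIAL
  pos 13: ')' -> SPECIAL
  pos 17: '$' -> SPECIAL
  pos 22: '[' -> SPECIAL
  pos 25: '[' -> SPECIAL
Special chars found: ['?', '$', '*', ')', ')', '$', '[', '[']
Total: 8

8


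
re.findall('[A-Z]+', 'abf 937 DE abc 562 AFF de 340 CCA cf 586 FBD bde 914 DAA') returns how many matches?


Pattern '[A-Z]+' finds one or more uppercase letters.
Text: 'abf 937 DE abc 562 AFF de 340 CCA cf 586 FBD bde 914 DAA'
Scanning for matches:
  Match 1: 'DE'
  Match 2: 'AFF'
  Match 3: 'CCA'
  Match 4: 'FBD'
  Match 5: 'DAA'
Total matches: 5

5


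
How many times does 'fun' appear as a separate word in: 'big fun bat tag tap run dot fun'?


Scanning each word for exact match 'fun':
  Word 1: 'big' -> no
  Word 2: 'fun' -> MATCH
  Word 3: 'bat' -> no
  Word 4: 'tag' -> no
  Word 5: 'tap' -> no
  Word 6: 'run' -> no
  Word 7: 'dot' -> no
  Word 8: 'fun' -> MATCH
Total matches: 2

2


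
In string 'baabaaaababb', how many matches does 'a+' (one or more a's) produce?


Pattern 'a+' matches one or more consecutive a's.
String: 'baabaaaababb'
Scanning for runs of a:
  Match 1: 'aa' (length 2)
  Match 2: 'aaaa' (length 4)
  Match 3: 'a' (length 1)
Total matches: 3

3


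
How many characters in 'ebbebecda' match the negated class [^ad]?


Negated class [^ad] matches any char NOT in {a, d}
Scanning 'ebbebecda':
  pos 0: 'e' -> MATCH
  pos 1: 'b' -> MATCH
  pos 2: 'b' -> MATCH
  pos 3: 'e' -> MATCH
  pos 4: 'b' -> MATCH
  pos 5: 'e' -> MATCH
  pos 6: 'c' -> MATCH
  pos 7: 'd' -> no (excluded)
  pos 8: 'a' -> no (excluded)
Total matches: 7

7


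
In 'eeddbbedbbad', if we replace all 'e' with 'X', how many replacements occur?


re.sub('e', 'X', text) replaces every occurrence of 'e' with 'X'.
Text: 'eeddbbedbbad'
Scanning for 'e':
  pos 0: 'e' -> replacement #1
  pos 1: 'e' -> replacement #2
  pos 6: 'e' -> replacement #3
Total replacements: 3

3


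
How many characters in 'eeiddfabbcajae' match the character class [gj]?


Character class [gj] matches any of: {g, j}
Scanning string 'eeiddfabbcajae' character by character:
  pos 0: 'e' -> no
  pos 1: 'e' -> no
  pos 2: 'i' -> no
  pos 3: 'd' -> no
  pos 4: 'd' -> no
  pos 5: 'f' -> no
  pos 6: 'a' -> no
  pos 7: 'b' -> no
  pos 8: 'b' -> no
  pos 9: 'c' -> no
  pos 10: 'a' -> no
  pos 11: 'j' -> MATCH
  pos 12: 'a' -> no
  pos 13: 'e' -> no
Total matches: 1

1


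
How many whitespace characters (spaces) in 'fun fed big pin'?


\s matches whitespace characters (spaces, tabs, etc.).
Text: 'fun fed big pin'
This text has 4 words separated by spaces.
Number of spaces = number of words - 1 = 4 - 1 = 3

3


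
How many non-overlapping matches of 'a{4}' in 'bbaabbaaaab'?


Pattern 'a{4}' matches exactly 4 consecutive a's (greedy, non-overlapping).
String: 'bbaabbaaaab'
Scanning for runs of a's:
  Run at pos 2: 'aa' (length 2) -> 0 match(es)
  Run at pos 6: 'aaaa' (length 4) -> 1 match(es)
Matches found: ['aaaa']
Total: 1

1


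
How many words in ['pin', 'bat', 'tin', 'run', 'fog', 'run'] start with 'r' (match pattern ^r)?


Pattern ^r anchors to start of word. Check which words begin with 'r':
  'pin' -> no
  'bat' -> no
  'tin' -> no
  'run' -> MATCH (starts with 'r')
  'fog' -> no
  'run' -> MATCH (starts with 'r')
Matching words: ['run', 'run']
Count: 2

2


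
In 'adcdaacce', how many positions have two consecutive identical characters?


Looking for consecutive identical characters in 'adcdaacce':
  pos 0-1: 'a' vs 'd' -> different
  pos 1-2: 'd' vs 'c' -> different
  pos 2-3: 'c' vs 'd' -> different
  pos 3-4: 'd' vs 'a' -> different
  pos 4-5: 'a' vs 'a' -> MATCH ('aa')
  pos 5-6: 'a' vs 'c' -> different
  pos 6-7: 'c' vs 'c' -> MATCH ('cc')
  pos 7-8: 'c' vs 'e' -> different
Consecutive identical pairs: ['aa', 'cc']
Count: 2

2


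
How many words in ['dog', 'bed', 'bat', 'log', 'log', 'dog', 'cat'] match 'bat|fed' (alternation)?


Alternation 'bat|fed' matches either 'bat' or 'fed'.
Checking each word:
  'dog' -> no
  'bed' -> no
  'bat' -> MATCH
  'log' -> no
  'log' -> no
  'dog' -> no
  'cat' -> no
Matches: ['bat']
Count: 1

1


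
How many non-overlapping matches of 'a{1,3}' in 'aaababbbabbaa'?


Pattern 'a{1,3}' matches between 1 and 3 consecutive a's (greedy).
String: 'aaababbbabbaa'
Finding runs of a's and applying greedy matching:
  Run at pos 0: 'aaa' (length 3)
  Run at pos 4: 'a' (length 1)
  Run at pos 8: 'a' (length 1)
  Run at pos 11: 'aa' (length 2)
Matches: ['aaa', 'a', 'a', 'aa']
Count: 4

4


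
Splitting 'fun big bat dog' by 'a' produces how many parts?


Splitting by 'a' breaks the string at each occurrence of the separator.
Text: 'fun big bat dog'
Parts after split:
  Part 1: 'fun big b'
  Part 2: 't dog'
Total parts: 2

2


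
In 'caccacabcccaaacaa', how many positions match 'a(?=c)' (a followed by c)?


Lookahead 'a(?=c)' matches 'a' only when followed by 'c'.
String: 'caccacabcccaaacaa'
Checking each position where char is 'a':
  pos 1: 'a' -> MATCH (next='c')
  pos 4: 'a' -> MATCH (next='c')
  pos 6: 'a' -> no (next='b')
  pos 11: 'a' -> no (next='a')
  pos 12: 'a' -> no (next='a')
  pos 13: 'a' -> MATCH (next='c')
  pos 15: 'a' -> no (next='a')
Matching positions: [1, 4, 13]
Count: 3

3


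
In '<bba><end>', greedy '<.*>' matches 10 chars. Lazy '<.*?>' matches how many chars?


Greedy '<.*>' tries to match as MUCH as possible.
Lazy '<.*?>' tries to match as LITTLE as possible.

String: '<bba><end>'
Greedy '<.*>' starts at first '<' and extends to the LAST '>': '<bba><end>' (10 chars)
Lazy '<.*?>' starts at first '<' and stops at the FIRST '>': '<bba>' (5 chars)

5


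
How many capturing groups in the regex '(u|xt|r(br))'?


To count capturing groups, count each '(' that starts a group.
Pattern: '(u|xt|r(br))'
Walking through the pattern:
  Position 0: '(' -> group #1
  Position 7: '(' -> group #2
Total capturing groups: 2

2


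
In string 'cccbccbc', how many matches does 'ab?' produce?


Pattern 'ab?' matches 'a' optionally followed by 'b'.
String: 'cccbccbc'
Scanning left to right for 'a' then checking next char:
Total matches: 0

0


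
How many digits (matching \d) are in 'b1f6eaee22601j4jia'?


\d matches any digit 0-9.
Scanning 'b1f6eaee22601j4jia':
  pos 1: '1' -> DIGIT
  pos 3: '6' -> DIGIT
  pos 8: '2' -> DIGIT
  pos 9: '2' -> DIGIT
  pos 10: '6' -> DIGIT
  pos 11: '0' -> DIGIT
  pos 12: '1' -> DIGIT
  pos 14: '4' -> DIGIT
Digits found: ['1', '6', '2', '2', '6', '0', '1', '4']
Total: 8

8


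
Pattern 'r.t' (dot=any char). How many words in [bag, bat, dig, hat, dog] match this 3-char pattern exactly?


Pattern 'r.t' means: starts with 'r', any single char, ends with 't'.
Checking each word (must be exactly 3 chars):
  'bag' (len=3): no
  'bat' (len=3): no
  'dig' (len=3): no
  'hat' (len=3): no
  'dog' (len=3): no
Matching words: []
Total: 0

0


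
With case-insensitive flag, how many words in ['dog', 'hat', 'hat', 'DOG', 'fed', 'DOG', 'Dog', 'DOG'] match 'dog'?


Case-insensitive matching: compare each word's lowercase form to 'dog'.
  'dog' -> lower='dog' -> MATCH
  'hat' -> lower='hat' -> no
  'hat' -> lower='hat' -> no
  'DOG' -> lower='dog' -> MATCH
  'fed' -> lower='fed' -> no
  'DOG' -> lower='dog' -> MATCH
  'Dog' -> lower='dog' -> MATCH
  'DOG' -> lower='dog' -> MATCH
Matches: ['dog', 'DOG', 'DOG', 'Dog', 'DOG']
Count: 5

5


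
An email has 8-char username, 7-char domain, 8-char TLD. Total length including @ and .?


An email address has format: username@domain.tld
Username length: 8
'@' character: 1
Domain length: 7
'.' character: 1
TLD length: 8
Total = 8 + 1 + 7 + 1 + 8 = 25

25


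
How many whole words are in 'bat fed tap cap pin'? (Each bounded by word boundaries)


Word boundaries (\b) mark the start/end of each word.
Text: 'bat fed tap cap pin'
Splitting by whitespace:
  Word 1: 'bat'
  Word 2: 'fed'
  Word 3: 'tap'
  Word 4: 'cap'
  Word 5: 'pin'
Total whole words: 5

5


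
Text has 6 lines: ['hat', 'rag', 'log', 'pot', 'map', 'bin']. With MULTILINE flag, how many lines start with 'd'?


With MULTILINE flag, ^ matches the start of each line.
Lines: ['hat', 'rag', 'log', 'pot', 'map', 'bin']
Checking which lines start with 'd':
  Line 1: 'hat' -> no
  Line 2: 'rag' -> no
  Line 3: 'log' -> no
  Line 4: 'pot' -> no
  Line 5: 'map' -> no
  Line 6: 'bin' -> no
Matching lines: []
Count: 0

0


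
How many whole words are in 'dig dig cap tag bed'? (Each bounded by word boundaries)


Word boundaries (\b) mark the start/end of each word.
Text: 'dig dig cap tag bed'
Splitting by whitespace:
  Word 1: 'dig'
  Word 2: 'dig'
  Word 3: 'cap'
  Word 4: 'tag'
  Word 5: 'bed'
Total whole words: 5

5


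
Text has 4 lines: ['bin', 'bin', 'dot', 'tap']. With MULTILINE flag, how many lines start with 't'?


With MULTILINE flag, ^ matches the start of each line.
Lines: ['bin', 'bin', 'dot', 'tap']
Checking which lines start with 't':
  Line 1: 'bin' -> no
  Line 2: 'bin' -> no
  Line 3: 'dot' -> no
  Line 4: 'tap' -> MATCH
Matching lines: ['tap']
Count: 1

1


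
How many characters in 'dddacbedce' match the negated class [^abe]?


Negated class [^abe] matches any char NOT in {a, b, e}
Scanning 'dddacbedce':
  pos 0: 'd' -> MATCH
  pos 1: 'd' -> MATCH
  pos 2: 'd' -> MATCH
  pos 3: 'a' -> no (excluded)
  pos 4: 'c' -> MATCH
  pos 5: 'b' -> no (excluded)
  pos 6: 'e' -> no (excluded)
  pos 7: 'd' -> MATCH
  pos 8: 'c' -> MATCH
  pos 9: 'e' -> no (excluded)
Total matches: 6

6


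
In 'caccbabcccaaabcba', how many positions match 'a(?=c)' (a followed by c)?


Lookahead 'a(?=c)' matches 'a' only when followed by 'c'.
String: 'caccbabcccaaabcba'
Checking each position where char is 'a':
  pos 1: 'a' -> MATCH (next='c')
  pos 5: 'a' -> no (next='b')
  pos 10: 'a' -> no (next='a')
  pos 11: 'a' -> no (next='a')
  pos 12: 'a' -> no (next='b')
Matching positions: [1]
Count: 1

1


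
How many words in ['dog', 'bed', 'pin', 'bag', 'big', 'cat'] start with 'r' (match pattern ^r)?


Pattern ^r anchors to start of word. Check which words begin with 'r':
  'dog' -> no
  'bed' -> no
  'pin' -> no
  'bag' -> no
  'big' -> no
  'cat' -> no
Matching words: []
Count: 0

0


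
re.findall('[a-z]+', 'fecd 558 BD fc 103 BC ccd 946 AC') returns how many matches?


Pattern '[a-z]+' finds one or more lowercase letters.
Text: 'fecd 558 BD fc 103 BC ccd 946 AC'
Scanning for matches:
  Match 1: 'fecd'
  Match 2: 'fc'
  Match 3: 'ccd'
Total matches: 3

3


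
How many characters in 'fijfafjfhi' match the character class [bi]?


Character class [bi] matches any of: {b, i}
Scanning string 'fijfafjfhi' character by character:
  pos 0: 'f' -> no
  pos 1: 'i' -> MATCH
  pos 2: 'j' -> no
  pos 3: 'f' -> no
  pos 4: 'a' -> no
  pos 5: 'f' -> no
  pos 6: 'j' -> no
  pos 7: 'f' -> no
  pos 8: 'h' -> no
  pos 9: 'i' -> MATCH
Total matches: 2

2


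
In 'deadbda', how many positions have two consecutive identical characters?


Looking for consecutive identical characters in 'deadbda':
  pos 0-1: 'd' vs 'e' -> different
  pos 1-2: 'e' vs 'a' -> different
  pos 2-3: 'a' vs 'd' -> different
  pos 3-4: 'd' vs 'b' -> different
  pos 4-5: 'b' vs 'd' -> different
  pos 5-6: 'd' vs 'a' -> different
Consecutive identical pairs: []
Count: 0

0


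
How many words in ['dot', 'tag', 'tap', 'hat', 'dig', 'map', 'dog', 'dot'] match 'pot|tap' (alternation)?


Alternation 'pot|tap' matches either 'pot' or 'tap'.
Checking each word:
  'dot' -> no
  'tag' -> no
  'tap' -> MATCH
  'hat' -> no
  'dig' -> no
  'map' -> no
  'dog' -> no
  'dot' -> no
Matches: ['tap']
Count: 1

1
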